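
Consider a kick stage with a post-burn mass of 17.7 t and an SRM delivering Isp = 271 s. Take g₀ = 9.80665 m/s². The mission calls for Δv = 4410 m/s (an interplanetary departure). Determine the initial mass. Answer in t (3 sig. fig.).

initial mass ≈ 93.0 t

v_e = Isp · g₀ = 271 × 9.80665 = 2657.6 m/s.
By the Tsiolkovsky rocket equation, m₀/m_f = exp(Δv / v_e) = exp(4410 / 2657.6) = exp(1.6594) = 5.2561.
m₀ = m_f × 5.2561 = 17.7 × 5.2561 = 93.033 t.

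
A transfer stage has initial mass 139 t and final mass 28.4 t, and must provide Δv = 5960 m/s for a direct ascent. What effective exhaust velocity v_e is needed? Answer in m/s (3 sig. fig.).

v_e ≈ 3750 m/s

ln(m₀/m_f) = ln(139000/28400) = ln(4.894) = 1.5881.
v_e = Δv / ln(m₀/m_f) = 5960 / 1.5881 = 3752.9 m/s.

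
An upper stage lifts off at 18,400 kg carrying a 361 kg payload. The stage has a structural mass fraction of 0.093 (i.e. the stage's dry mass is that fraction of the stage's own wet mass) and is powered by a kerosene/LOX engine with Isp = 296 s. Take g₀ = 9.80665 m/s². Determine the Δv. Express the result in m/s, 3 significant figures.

Stage wet mass = m₀ − payload = 18,400 − 361 = 18,039 kg.
Stage dry mass = ε × stage wet mass = 0.093 × 18,039 = 1,677.63 kg.
Burnout mass m_f = stage dry + payload = 1,677.63 + 361 = 2,038.63 kg.
v_e = Isp · g₀ = 296 × 9.80665 = 2902.8 m/s.
Δv = v_e · ln(18,400/2,038.63) = 2902.8 × ln(9.026) = 2902.8 × 2.2001 ≈ 6386 m/s.

Δv ≈ 6390 m/s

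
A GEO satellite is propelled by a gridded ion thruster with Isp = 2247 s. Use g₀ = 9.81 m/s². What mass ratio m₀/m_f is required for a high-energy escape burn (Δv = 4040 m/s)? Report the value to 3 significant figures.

v_e = Isp · g₀ = 2247 × 9.81 = 22043.1 m/s.
Using Δv = v_e ln(m₀/m_f): m₀/m_f = exp(Δv / v_e) = exp(4040 / 22043.1) = exp(0.1833) = 1.2011.

mass ratio ≈ 1.20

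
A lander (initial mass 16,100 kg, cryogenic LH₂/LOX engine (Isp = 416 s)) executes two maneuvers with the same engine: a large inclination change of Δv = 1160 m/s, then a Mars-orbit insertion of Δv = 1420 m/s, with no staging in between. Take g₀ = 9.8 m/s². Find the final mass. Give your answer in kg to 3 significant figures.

v_e = Isp · g₀ = 416 × 9.8 = 4076.8 m/s.
After the first burn: m = 16100 × exp(−1160/4076.8) = 16100 × 0.75236 = 12,113 kg.
After the second burn: m = 12,113 × exp(−1420/4076.8) = 12,113 × 0.70588 = 8,550.32 kg.

final mass ≈ 8550 kg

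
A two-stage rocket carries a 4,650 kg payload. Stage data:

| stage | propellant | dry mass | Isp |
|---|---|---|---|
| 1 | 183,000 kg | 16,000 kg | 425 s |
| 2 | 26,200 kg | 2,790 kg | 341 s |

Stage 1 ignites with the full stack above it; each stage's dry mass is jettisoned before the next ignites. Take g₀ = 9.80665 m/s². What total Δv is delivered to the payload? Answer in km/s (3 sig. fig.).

Ignition mass of stage 1 = 183,000+16,000 + 26,200+2,790 + 4,650 = 232,640 kg.
Stage 1: m₀ = 232,640 kg, m_f = 232,640 − 183,000 = 49,640 kg; Δv = 425×9.80665×ln(4.687) = 4167.8×1.5447 ≈ 6438 m/s.
Stage 2: m₀ = 33,640 kg, m_f = 33,640 − 26,200 = 7,440 kg; Δv = 341×9.80665×ln(4.522) = 3344.1×1.5088 ≈ 5046 m/s.
Total Δv = 6438 + 5046 = 11484 m/s.

Δv ≈ 11.5 km/s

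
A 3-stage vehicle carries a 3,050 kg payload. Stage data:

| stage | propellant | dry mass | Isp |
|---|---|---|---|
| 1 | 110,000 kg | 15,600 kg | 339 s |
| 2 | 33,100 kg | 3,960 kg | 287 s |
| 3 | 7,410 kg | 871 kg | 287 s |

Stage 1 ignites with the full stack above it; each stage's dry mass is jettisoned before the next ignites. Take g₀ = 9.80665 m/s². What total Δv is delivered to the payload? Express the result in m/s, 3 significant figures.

Ignition mass of stage 1 = 110,000+15,600 + 33,100+3,960 + 7,410+871 + 3,050 = 173,991 kg.
Stage 1: m₀ = 173,991 kg, m_f = 173,991 − 110,000 = 63,991 kg; Δv = 339×9.80665×ln(2.719) = 3324.5×1.0003 ≈ 3325 m/s.
Stage 2: m₀ = 48,391 kg, m_f = 48,391 − 33,100 = 15,291 kg; Δv = 287×9.80665×ln(3.165) = 2814.5×1.1520 ≈ 3242 m/s.
Stage 3: m₀ = 11,331 kg, m_f = 11,331 − 7,410 = 3,921 kg; Δv = 287×9.80665×ln(2.89) = 2814.5×1.0612 ≈ 2987 m/s.
Total Δv = 3325 + 3242 + 2987 = 9554 m/s.

Δv ≈ 9550 m/s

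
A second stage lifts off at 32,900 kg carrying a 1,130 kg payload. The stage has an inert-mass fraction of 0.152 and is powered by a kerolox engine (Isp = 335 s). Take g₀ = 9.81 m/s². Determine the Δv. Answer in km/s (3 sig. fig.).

Δv ≈ 5.61 km/s

Stage wet mass = m₀ − payload = 32,900 − 1,130 = 31,770 kg.
Stage dry mass = ε × stage wet mass = 0.152 × 31,770 = 4,829.04 kg.
Burnout mass m_f = stage dry + payload = 4,829.04 + 1,130 = 5,959.04 kg.
v_e = Isp · g₀ = 335 × 9.81 = 3286.4 m/s.
Δv = v_e · ln(32,900/5,959.04) = 3286.4 × ln(5.521) = 3286.4 × 1.7086 ≈ 5615 m/s.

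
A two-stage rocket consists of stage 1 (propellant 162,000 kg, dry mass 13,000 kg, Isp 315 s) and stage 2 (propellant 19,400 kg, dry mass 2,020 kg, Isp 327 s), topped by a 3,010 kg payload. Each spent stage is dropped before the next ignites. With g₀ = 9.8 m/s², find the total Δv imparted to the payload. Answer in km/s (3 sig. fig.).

Δv ≈ 10.2 km/s

Ignition mass of stage 1 = 162,000+13,000 + 19,400+2,020 + 3,010 = 199,430 kg.
Stage 1: m₀ = 199,430 kg, m_f = 199,430 − 162,000 = 37,430 kg; Δv = 315×9.8×ln(5.328) = 3087.0×1.6730 ≈ 5165 m/s.
Stage 2: m₀ = 24,430 kg, m_f = 24,430 − 19,400 = 5,030 kg; Δv = 327×9.8×ln(4.857) = 3204.6×1.5804 ≈ 5065 m/s.
Total Δv = 5165 + 5065 = 10230 m/s.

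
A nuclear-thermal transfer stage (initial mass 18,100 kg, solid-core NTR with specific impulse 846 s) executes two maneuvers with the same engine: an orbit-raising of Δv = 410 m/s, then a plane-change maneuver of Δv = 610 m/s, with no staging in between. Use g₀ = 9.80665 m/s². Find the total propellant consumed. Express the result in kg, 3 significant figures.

v_e = Isp · g₀ = 846 × 9.80665 = 8296.4 m/s.
After the first burn: m = 18100 × exp(−410/8296.4) = 18100 × 0.95178 = 17,227.2 kg.
After the second burn: m = 17,227.2 × exp(−610/8296.4) = 17,227.2 × 0.92911 = 16,006 kg.
Total propellant = m₀ − m_final = 18100 − 16,006 = 2,094 kg.

total propellant consumed ≈ 2090 kg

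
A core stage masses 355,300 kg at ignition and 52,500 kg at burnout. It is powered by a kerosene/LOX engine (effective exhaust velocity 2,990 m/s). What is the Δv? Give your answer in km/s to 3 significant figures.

Δv ≈ 5.72 km/s

By the Tsiolkovsky rocket equation, Δv = v_e · ln(m₀/m_f) = 2990.0 × ln(6.768) = 2990.0 × 1.9121 ≈ 5717.3 m/s.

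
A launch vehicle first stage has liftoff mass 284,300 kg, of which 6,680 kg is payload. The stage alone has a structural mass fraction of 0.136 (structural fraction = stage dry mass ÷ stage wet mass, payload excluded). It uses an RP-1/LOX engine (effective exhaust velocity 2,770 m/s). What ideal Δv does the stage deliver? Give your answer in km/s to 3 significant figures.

Stage wet mass = m₀ − payload = 284,300 − 6,680 = 277,620 kg.
Stage dry mass = ε × stage wet mass = 0.136 × 277,620 = 37,756.3 kg.
Burnout mass m_f = stage dry + payload = 37,756.3 + 6,680 = 44,436.3 kg.
By the Tsiolkovsky rocket equation, Δv = v_e · ln(284,300/44,436.3) = 2770.0 × ln(6.398) = 2770.0 × 1.8560 ≈ 5141 m/s.

Δv ≈ 5.14 km/s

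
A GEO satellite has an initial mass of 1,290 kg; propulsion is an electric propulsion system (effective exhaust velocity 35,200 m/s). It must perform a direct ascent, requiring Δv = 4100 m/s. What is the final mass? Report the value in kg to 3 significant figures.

final mass ≈ 1150 kg

Using Δv = v_e ln(m₀/m_f): m₀/m_f = exp(Δv / v_e) = exp(4100 / 35200.0) = exp(0.1165) = 1.1235.
m_f = m₀ / 1.1235 = 1,290 / 1.1235 = 1,148.2 kg.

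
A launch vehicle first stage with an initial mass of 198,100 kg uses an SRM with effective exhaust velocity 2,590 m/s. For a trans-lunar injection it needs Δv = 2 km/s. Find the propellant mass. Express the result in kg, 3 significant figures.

Using Δv = v_e ln(m₀/m_f): m₀/m_f = exp(Δv / v_e) = exp(2000 / 2590.0) = exp(0.7722) = 2.1645.
m_f = 198,100 / 2.1645 = 91,522.3 kg, so propellant = m₀ − m_f = 198,100 − 91,522.3 = 106,577.7 kg.

propellant mass ≈ 107000 kg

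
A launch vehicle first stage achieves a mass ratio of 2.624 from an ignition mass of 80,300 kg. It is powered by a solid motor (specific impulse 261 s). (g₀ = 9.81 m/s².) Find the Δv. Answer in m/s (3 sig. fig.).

v_e = Isp · g₀ = 261 × 9.81 = 2560.4 m/s.
Using Δv = v_e ln(m₀/m_f): Δv = v_e · ln(2.624) = 2560.4 × 0.9647 ≈ 2470.0 m/s.

Δv ≈ 2470 m/s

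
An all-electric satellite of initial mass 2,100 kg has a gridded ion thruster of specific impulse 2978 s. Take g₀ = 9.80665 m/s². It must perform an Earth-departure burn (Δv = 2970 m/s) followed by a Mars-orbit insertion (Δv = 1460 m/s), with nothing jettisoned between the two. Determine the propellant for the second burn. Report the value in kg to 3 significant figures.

v_e = Isp · g₀ = 2978 × 9.80665 = 29204.2 m/s.
After the first burn: m = 2100 × exp(−2970/29204.2) = 2100 × 0.90330 = 1,896.93 kg.
After the second burn: m = 1,896.93 × exp(−1460/29204.2) = 1,896.93 × 0.95124 = 1,804.44 kg.
Second-burn propellant = 1,896.93 − 1,804.44 = 92.49 kg.

propellant for the second burn ≈ 92.5 kg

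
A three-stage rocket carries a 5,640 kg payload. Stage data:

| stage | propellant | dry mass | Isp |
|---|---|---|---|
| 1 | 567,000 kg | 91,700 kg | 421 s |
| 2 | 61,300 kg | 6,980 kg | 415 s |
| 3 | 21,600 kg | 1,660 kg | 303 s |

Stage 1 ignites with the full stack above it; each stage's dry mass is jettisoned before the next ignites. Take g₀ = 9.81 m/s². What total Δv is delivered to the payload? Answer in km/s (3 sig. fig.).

Δv ≈ 13.9 km/s

Ignition mass of stage 1 = 567,000+91,700 + 61,300+6,980 + 21,600+1,660 + 5,640 = 755,880 kg.
Stage 1: m₀ = 755,880 kg, m_f = 755,880 − 567,000 = 188,880 kg; Δv = 421×9.81×ln(4.002) = 4130.0×1.3868 ≈ 5727 m/s.
Stage 2: m₀ = 97,180 kg, m_f = 97,180 − 61,300 = 35,880 kg; Δv = 415×9.81×ln(2.708) = 4071.2×0.9964 ≈ 4056 m/s.
Stage 3: m₀ = 28,900 kg, m_f = 28,900 − 21,600 = 7,300 kg; Δv = 303×9.81×ln(3.959) = 2972.4×1.3760 ≈ 4090 m/s.
Total Δv = 5727 + 4056 + 4090 = 13873 m/s.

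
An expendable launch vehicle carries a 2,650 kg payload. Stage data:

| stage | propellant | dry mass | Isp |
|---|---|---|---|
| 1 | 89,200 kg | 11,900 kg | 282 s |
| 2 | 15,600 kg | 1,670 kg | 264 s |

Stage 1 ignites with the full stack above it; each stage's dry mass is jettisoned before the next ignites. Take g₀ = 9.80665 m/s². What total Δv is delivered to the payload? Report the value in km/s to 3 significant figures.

Δv ≈ 7.65 km/s

Ignition mass of stage 1 = 89,200+11,900 + 15,600+1,670 + 2,650 = 121,020 kg.
Stage 1: m₀ = 121,020 kg, m_f = 121,020 − 89,200 = 31,820 kg; Δv = 282×9.80665×ln(3.803) = 2765.5×1.3359 ≈ 3694 m/s.
Stage 2: m₀ = 19,920 kg, m_f = 19,920 − 15,600 = 4,320 kg; Δv = 264×9.80665×ln(4.611) = 2589.0×1.5285 ≈ 3957 m/s.
Total Δv = 3694 + 3957 = 7651 m/s.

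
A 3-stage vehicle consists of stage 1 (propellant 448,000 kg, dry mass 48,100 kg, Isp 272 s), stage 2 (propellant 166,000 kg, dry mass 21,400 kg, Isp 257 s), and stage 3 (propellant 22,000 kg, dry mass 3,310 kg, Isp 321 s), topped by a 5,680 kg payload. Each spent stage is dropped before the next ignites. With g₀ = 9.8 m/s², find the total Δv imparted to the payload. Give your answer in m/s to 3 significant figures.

Ignition mass of stage 1 = 448,000+48,100 + 166,000+21,400 + 22,000+3,310 + 5,680 = 714,490 kg.
Stage 1: m₀ = 714,490 kg, m_f = 714,490 − 448,000 = 266,490 kg; Δv = 272×9.8×ln(2.681) = 2665.6×0.9862 ≈ 2629 m/s.
Stage 2: m₀ = 218,390 kg, m_f = 218,390 − 166,000 = 52,390 kg; Δv = 257×9.8×ln(4.169) = 2518.6×1.4276 ≈ 3595 m/s.
Stage 3: m₀ = 30,990 kg, m_f = 30,990 − 22,000 = 8,990 kg; Δv = 321×9.8×ln(3.447) = 3145.8×1.2376 ≈ 3893 m/s.
Total Δv = 2629 + 3595 + 3893 = 10117 m/s.

Δv ≈ 10100 m/s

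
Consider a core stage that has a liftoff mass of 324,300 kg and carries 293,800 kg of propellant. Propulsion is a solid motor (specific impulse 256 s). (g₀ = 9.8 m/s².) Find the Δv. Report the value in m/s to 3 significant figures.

v_e = Isp · g₀ = 256 × 9.8 = 2508.8 m/s.
m_f = m₀ − m_prop = 324,300 − 293,800 = 30,500 kg.
From the ideal rocket equation, Δv = v_e · ln(m₀/m_f) = 2508.8 × ln(10.63) = 2508.8 × 2.3639 ≈ 5930.7 m/s.

Δv ≈ 5930 m/s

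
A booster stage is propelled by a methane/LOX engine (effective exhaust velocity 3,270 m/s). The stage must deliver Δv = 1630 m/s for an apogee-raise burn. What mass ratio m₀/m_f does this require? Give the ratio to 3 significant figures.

mass ratio ≈ 1.65

Rocket equation: m₀/m_f = exp(Δv / v_e) = exp(1630 / 3270.0) = exp(0.4985) = 1.6462.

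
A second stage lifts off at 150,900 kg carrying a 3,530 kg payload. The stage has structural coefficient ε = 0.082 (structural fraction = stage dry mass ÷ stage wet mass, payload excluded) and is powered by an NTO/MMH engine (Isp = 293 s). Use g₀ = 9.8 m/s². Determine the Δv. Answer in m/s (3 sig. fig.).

Stage wet mass = m₀ − payload = 150,900 − 3,530 = 147,370 kg.
Stage dry mass = ε × stage wet mass = 0.082 × 147,370 = 12,084.3 kg.
Burnout mass m_f = stage dry + payload = 12,084.3 + 3,530 = 15,614.3 kg.
v_e = Isp · g₀ = 293 × 9.8 = 2871.4 m/s.
Using Δv = v_e ln(m₀/m_f): Δv = v_e · ln(150,900/15,614.3) = 2871.4 × ln(9.664) = 2871.4 × 2.2684 ≈ 6514 m/s.

Δv ≈ 6510 m/s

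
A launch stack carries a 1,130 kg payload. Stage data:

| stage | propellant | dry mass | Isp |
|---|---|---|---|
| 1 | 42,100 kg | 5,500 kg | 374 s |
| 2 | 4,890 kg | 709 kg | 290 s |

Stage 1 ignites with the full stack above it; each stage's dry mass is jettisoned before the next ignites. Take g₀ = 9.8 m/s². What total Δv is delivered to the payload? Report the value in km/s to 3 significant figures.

Δv ≈ 9.15 km/s

Ignition mass of stage 1 = 42,100+5,500 + 4,890+709 + 1,130 = 54,329 kg.
Stage 1: m₀ = 54,329 kg, m_f = 54,329 − 42,100 = 12,229 kg; Δv = 374×9.8×ln(4.443) = 3665.2×1.4912 ≈ 5466 m/s.
Stage 2: m₀ = 6,729 kg, m_f = 6,729 − 4,890 = 1,839 kg; Δv = 290×9.8×ln(3.659) = 2842.0×1.2972 ≈ 3687 m/s.
Total Δv = 5466 + 3687 = 9153 m/s.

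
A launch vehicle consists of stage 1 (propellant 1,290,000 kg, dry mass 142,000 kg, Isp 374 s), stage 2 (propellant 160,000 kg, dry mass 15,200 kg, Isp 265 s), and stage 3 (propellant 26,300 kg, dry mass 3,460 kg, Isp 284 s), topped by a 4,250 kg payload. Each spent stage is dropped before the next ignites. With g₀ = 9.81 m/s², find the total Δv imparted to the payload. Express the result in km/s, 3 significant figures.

Ignition mass of stage 1 = 1,290,000+142,000 + 160,000+15,200 + 26,300+3,460 + 4,250 = 1,641,210 kg.
Stage 1: m₀ = 1,641,210 kg, m_f = 1,641,210 − 1,290,000 = 351,210 kg; Δv = 374×9.81×ln(4.673) = 3668.9×1.5418 ≈ 5657 m/s.
Stage 2: m₀ = 209,210 kg, m_f = 209,210 − 160,000 = 49,210 kg; Δv = 265×9.81×ln(4.251) = 2599.7×1.4472 ≈ 3762 m/s.
Stage 3: m₀ = 34,010 kg, m_f = 34,010 − 26,300 = 7,710 kg; Δv = 284×9.81×ln(4.411) = 2786.0×1.4841 ≈ 4135 m/s.
Total Δv = 5657 + 3762 + 4135 = 13554 m/s.

Δv ≈ 13.6 km/s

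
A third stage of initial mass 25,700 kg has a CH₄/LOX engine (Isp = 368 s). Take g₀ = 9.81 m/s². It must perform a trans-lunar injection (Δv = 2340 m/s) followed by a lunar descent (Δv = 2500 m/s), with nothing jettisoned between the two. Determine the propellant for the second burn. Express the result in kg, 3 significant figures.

propellant for the second burn ≈ 6720 kg

v_e = Isp · g₀ = 368 × 9.81 = 3610.1 m/s.
After the first burn: m = 25700 × exp(−2340/3610.1) = 25700 × 0.52299 = 13,440.8 kg.
After the second burn: m = 13,440.8 × exp(−2500/3610.1) = 13,440.8 × 0.50032 = 6,724.7 kg.
Second-burn propellant = 13,440.8 − 6,724.7 = 6,716.1 kg.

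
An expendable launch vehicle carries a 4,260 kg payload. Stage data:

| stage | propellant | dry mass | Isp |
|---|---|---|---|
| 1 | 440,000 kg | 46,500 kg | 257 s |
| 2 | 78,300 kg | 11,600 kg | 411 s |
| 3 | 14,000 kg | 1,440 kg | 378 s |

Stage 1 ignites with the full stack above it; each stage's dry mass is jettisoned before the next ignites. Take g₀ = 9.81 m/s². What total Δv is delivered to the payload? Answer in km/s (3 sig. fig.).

Ignition mass of stage 1 = 440,000+46,500 + 78,300+11,600 + 14,000+1,440 + 4,260 = 596,100 kg.
Stage 1: m₀ = 596,100 kg, m_f = 596,100 − 440,000 = 156,100 kg; Δv = 257×9.81×ln(3.819) = 2521.2×1.3399 ≈ 3378 m/s.
Stage 2: m₀ = 109,600 kg, m_f = 109,600 − 78,300 = 31,300 kg; Δv = 411×9.81×ln(3.502) = 4031.9×1.2532 ≈ 5053 m/s.
Stage 3: m₀ = 19,700 kg, m_f = 19,700 − 14,000 = 5,700 kg; Δv = 378×9.81×ln(3.456) = 3708.2×1.2402 ≈ 4599 m/s.
Total Δv = 3378 + 5053 + 4599 = 13030 m/s.

Δv ≈ 13.0 km/s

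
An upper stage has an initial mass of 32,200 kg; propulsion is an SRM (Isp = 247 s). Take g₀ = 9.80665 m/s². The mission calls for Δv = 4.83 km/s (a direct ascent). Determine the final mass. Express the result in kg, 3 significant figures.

final mass ≈ 4380 kg

v_e = Isp · g₀ = 247 × 9.80665 = 2422.2 m/s.
m₀/m_f = exp(Δv / v_e) = exp(4830 / 2422.2) = exp(1.9940) = 7.3450.
m_f = m₀ / 7.3450 = 32,200 / 7.3450 = 4,383.93 kg.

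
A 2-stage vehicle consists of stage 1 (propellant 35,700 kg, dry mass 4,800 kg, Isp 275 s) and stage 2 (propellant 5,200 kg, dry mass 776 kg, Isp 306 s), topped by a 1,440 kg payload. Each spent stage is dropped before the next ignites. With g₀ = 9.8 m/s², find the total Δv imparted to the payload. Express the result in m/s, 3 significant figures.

Ignition mass of stage 1 = 35,700+4,800 + 5,200+776 + 1,440 = 47,916 kg.
Stage 1: m₀ = 47,916 kg, m_f = 47,916 − 35,700 = 12,216 kg; Δv = 275×9.8×ln(3.922) = 2695.0×1.3667 ≈ 3683 m/s.
Stage 2: m₀ = 7,416 kg, m_f = 7,416 − 5,200 = 2,216 kg; Δv = 306×9.8×ln(3.347) = 2998.8×1.2079 ≈ 3622 m/s.
Total Δv = 3683 + 3622 = 7305 m/s.

Δv ≈ 7310 m/s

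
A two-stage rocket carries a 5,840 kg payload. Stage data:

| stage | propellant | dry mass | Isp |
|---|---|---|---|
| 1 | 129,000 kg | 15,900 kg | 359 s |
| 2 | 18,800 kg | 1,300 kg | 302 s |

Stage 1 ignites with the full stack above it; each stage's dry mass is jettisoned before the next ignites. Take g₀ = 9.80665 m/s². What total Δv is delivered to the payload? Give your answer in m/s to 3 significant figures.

Ignition mass of stage 1 = 129,000+15,900 + 18,800+1,300 + 5,840 = 170,840 kg.
Stage 1: m₀ = 170,840 kg, m_f = 170,840 − 129,000 = 41,840 kg; Δv = 359×9.80665×ln(4.083) = 3520.6×1.4069 ≈ 4953 m/s.
Stage 2: m₀ = 25,940 kg, m_f = 25,940 − 18,800 = 7,140 kg; Δv = 302×9.80665×ln(3.633) = 2961.6×1.2901 ≈ 3821 m/s.
Total Δv = 4953 + 3821 = 8774 m/s.

Δv ≈ 8770 m/s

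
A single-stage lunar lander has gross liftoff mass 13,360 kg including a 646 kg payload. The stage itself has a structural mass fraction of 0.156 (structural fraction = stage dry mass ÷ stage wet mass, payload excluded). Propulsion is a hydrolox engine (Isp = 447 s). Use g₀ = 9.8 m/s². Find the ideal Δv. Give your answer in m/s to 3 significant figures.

Stage wet mass = m₀ − payload = 13,360 − 646 = 12,714 kg.
Stage dry mass = ε × stage wet mass = 0.156 × 12,714 = 1,983.38 kg.
Burnout mass m_f = stage dry + payload = 1,983.38 + 646 = 2,629.38 kg.
v_e = Isp · g₀ = 447 × 9.8 = 4380.6 m/s.
Δv = v_e · ln(13,360/2,629.38) = 4380.6 × ln(5.081) = 4380.6 × 1.6255 ≈ 7121 m/s.

Δv ≈ 7120 m/s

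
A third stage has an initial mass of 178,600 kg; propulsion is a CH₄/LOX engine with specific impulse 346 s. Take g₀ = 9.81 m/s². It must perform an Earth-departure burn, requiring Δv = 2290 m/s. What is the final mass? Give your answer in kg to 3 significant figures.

final mass ≈ 91000 kg

v_e = Isp · g₀ = 346 × 9.81 = 3394.3 m/s.
Using Δv = v_e ln(m₀/m_f): m₀/m_f = exp(Δv / v_e) = exp(2290 / 3394.3) = exp(0.6747) = 1.9634.
m_f = m₀ / 1.9634 = 178,600 / 1.9634 = 90,964.7 kg.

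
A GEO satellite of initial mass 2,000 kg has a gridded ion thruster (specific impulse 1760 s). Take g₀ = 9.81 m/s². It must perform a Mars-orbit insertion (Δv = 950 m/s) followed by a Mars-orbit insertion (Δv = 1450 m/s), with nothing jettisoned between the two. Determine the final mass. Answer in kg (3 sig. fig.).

final mass ≈ 1740 kg

v_e = Isp · g₀ = 1760 × 9.81 = 17265.6 m/s.
After the first burn: m = 2000 × exp(−950/17265.6) = 2000 × 0.94646 = 1,892.92 kg.
After the second burn: m = 1,892.92 × exp(−1450/17265.6) = 1,892.92 × 0.91945 = 1,740.45 kg.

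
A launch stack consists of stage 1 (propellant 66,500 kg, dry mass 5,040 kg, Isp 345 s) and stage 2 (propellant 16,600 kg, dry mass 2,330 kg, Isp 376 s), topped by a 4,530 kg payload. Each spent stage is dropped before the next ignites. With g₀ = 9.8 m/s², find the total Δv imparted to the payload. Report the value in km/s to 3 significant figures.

Ignition mass of stage 1 = 66,500+5,040 + 16,600+2,330 + 4,530 = 95,000 kg.
Stage 1: m₀ = 95,000 kg, m_f = 95,000 − 66,500 = 28,500 kg; Δv = 345×9.8×ln(3.333) = 3381.0×1.2040 ≈ 4071 m/s.
Stage 2: m₀ = 23,460 kg, m_f = 23,460 − 16,600 = 6,860 kg; Δv = 376×9.8×ln(3.42) = 3684.8×1.2296 ≈ 4531 m/s.
Total Δv = 4071 + 4531 = 8602 m/s.

Δv ≈ 8.60 km/s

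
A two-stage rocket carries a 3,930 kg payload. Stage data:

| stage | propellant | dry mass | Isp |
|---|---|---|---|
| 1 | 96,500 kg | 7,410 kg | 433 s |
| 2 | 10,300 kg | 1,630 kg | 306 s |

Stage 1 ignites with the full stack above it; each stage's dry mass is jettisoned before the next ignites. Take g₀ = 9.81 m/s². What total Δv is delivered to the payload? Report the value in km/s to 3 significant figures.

Ignition mass of stage 1 = 96,500+7,410 + 10,300+1,630 + 3,930 = 119,770 kg.
Stage 1: m₀ = 119,770 kg, m_f = 119,770 − 96,500 = 23,270 kg; Δv = 433×9.81×ln(5.147) = 4247.7×1.6384 ≈ 6960 m/s.
Stage 2: m₀ = 15,860 kg, m_f = 15,860 − 10,300 = 5,560 kg; Δv = 306×9.81×ln(2.853) = 3001.9×1.0482 ≈ 3147 m/s.
Total Δv = 6960 + 3147 = 10107 m/s.

Δv ≈ 10.1 km/s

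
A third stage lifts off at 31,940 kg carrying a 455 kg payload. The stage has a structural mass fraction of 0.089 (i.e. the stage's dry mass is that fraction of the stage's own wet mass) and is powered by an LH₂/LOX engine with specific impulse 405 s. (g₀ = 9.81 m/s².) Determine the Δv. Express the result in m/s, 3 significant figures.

Δv ≈ 9070 m/s

Stage wet mass = m₀ − payload = 31,940 − 455 = 31,485 kg.
Stage dry mass = ε × stage wet mass = 0.089 × 31,485 = 2,802.17 kg.
Burnout mass m_f = stage dry + payload = 2,802.17 + 455 = 3,257.17 kg.
v_e = Isp · g₀ = 405 × 9.81 = 3973.1 m/s.
Δv = v_e · ln(31,940/3,257.17) = 3973.1 × ln(9.806) = 3973.1 × 2.2830 ≈ 9070 m/s.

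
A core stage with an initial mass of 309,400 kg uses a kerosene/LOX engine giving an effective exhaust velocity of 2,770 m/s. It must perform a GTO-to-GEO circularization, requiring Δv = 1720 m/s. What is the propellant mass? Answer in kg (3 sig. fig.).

From the ideal rocket equation, m₀/m_f = exp(Δv / v_e) = exp(1720 / 2770.0) = exp(0.6209) = 1.8607.
m_f = 309,400 / 1.8607 = 166,282 kg, so propellant = m₀ − m_f = 309,400 − 166,282 = 143,118 kg.

propellant mass ≈ 143000 kg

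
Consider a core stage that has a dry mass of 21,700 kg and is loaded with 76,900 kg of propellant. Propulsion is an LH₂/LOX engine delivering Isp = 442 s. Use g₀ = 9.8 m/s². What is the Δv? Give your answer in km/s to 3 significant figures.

v_e = Isp · g₀ = 442 × 9.8 = 4331.6 m/s.
m₀ = m_dry + m_prop = 21,700 + 76,900 = 98,600 kg.
From the ideal rocket equation, Δv = v_e · ln(m₀/m_f) = 4331.6 × ln(4.544) = 4331.6 × 1.5138 ≈ 6557.0 m/s.

Δv ≈ 6.56 km/s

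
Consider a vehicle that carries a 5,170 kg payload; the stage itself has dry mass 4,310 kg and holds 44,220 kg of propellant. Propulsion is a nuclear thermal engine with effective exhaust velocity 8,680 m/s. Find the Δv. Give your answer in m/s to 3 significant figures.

m₀ = payload + dry + propellant = 5,170 + 4,310 + 44,220 = 53,700 kg.
m_f = payload + dry = 5,170 + 4,310 = 9,480 kg.
From the ideal rocket equation, Δv = v_e · ln(m₀/m_f) = 8680.0 × ln(5.665) = 8680.0 × 1.7342 ≈ 15053.1 m/s.

Δv ≈ 15100 m/s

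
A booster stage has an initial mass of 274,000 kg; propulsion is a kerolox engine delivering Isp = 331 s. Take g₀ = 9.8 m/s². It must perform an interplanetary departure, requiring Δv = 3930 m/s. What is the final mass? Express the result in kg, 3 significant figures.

v_e = Isp · g₀ = 331 × 9.8 = 3243.8 m/s.
m₀/m_f = exp(Δv / v_e) = exp(3930 / 3243.8) = exp(1.2115) = 3.3587.
m_f = m₀ / 3.3587 = 274,000 / 3.3587 = 81,579.2 kg.

final mass ≈ 81600 kg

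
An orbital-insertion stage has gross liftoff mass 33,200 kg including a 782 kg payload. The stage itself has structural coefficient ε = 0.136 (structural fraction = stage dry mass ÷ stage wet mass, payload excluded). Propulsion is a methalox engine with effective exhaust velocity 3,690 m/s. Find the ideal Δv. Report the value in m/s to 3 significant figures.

Δv ≈ 6850 m/s

Stage wet mass = m₀ − payload = 33,200 − 782 = 32,418 kg.
Stage dry mass = ε × stage wet mass = 0.136 × 32,418 = 4,408.85 kg.
Burnout mass m_f = stage dry + payload = 4,408.85 + 782 = 5,190.85 kg.
By the Tsiolkovsky rocket equation, Δv = v_e · ln(33,200/5,190.85) = 3690.0 × ln(6.396) = 3690.0 × 1.8557 ≈ 6847 m/s.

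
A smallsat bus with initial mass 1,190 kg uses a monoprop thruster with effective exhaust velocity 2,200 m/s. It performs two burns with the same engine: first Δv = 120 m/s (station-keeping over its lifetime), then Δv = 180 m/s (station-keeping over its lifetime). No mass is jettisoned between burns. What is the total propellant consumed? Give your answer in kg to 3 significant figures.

total propellant consumed ≈ 152 kg

After the first burn: m = 1190 × exp(−120/2200.0) = 1190 × 0.94692 = 1,126.83 kg.
After the second burn: m = 1,126.83 × exp(−180/2200.0) = 1,126.83 × 0.92144 = 1,038.31 kg.
Total propellant = m₀ − m_final = 1190 − 1,038.31 = 151.69 kg.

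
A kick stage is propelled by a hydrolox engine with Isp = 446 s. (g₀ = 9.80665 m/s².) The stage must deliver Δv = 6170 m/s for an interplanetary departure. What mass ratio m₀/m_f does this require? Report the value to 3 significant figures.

mass ratio ≈ 4.10

v_e = Isp · g₀ = 446 × 9.80665 = 4373.8 m/s.
m₀/m_f = exp(Δv / v_e) = exp(6170 / 4373.8) = exp(1.4107) = 4.0988.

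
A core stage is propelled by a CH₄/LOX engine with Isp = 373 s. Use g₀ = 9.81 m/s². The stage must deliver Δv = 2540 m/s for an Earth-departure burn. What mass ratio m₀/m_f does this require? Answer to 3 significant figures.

v_e = Isp · g₀ = 373 × 9.81 = 3659.1 m/s.
m₀/m_f = exp(Δv / v_e) = exp(2540 / 3659.1) = exp(0.6942) = 2.0020.

mass ratio ≈ 2.00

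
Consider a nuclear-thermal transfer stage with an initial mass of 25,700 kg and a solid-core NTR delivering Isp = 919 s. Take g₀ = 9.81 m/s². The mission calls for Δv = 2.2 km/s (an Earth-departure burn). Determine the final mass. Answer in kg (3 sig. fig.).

final mass ≈ 20100 kg

v_e = Isp · g₀ = 919 × 9.81 = 9015.4 m/s.
Rocket equation: m₀/m_f = exp(Δv / v_e) = exp(2200 / 9015.4) = exp(0.2440) = 1.2764.
m_f = m₀ / 1.2764 = 25,700 / 1.2764 = 20,134.8 kg.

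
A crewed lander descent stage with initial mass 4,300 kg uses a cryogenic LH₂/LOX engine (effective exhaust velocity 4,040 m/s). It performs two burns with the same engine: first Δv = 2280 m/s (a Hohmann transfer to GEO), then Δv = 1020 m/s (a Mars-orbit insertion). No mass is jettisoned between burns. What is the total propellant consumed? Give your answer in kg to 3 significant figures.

total propellant consumed ≈ 2400 kg

After the first burn: m = 4300 × exp(−2280/4040.0) = 4300 × 0.56873 = 2,445.54 kg.
After the second burn: m = 2,445.54 × exp(−1020/4040.0) = 2,445.54 × 0.77688 = 1,899.89 kg.
Total propellant = m₀ − m_final = 4300 − 1,899.89 = 2,400.11 kg.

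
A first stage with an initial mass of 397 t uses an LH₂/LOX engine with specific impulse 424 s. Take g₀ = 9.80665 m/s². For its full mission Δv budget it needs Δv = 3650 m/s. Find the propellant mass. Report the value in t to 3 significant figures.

v_e = Isp · g₀ = 424 × 9.80665 = 4158.0 m/s.
Using Δv = v_e ln(m₀/m_f): m₀/m_f = exp(Δv / v_e) = exp(3650 / 4158.0) = exp(0.8778) = 2.4057.
m_f = 397 / 2.4057 = 165.025 t, so propellant = m₀ − m_f = 397 − 165.025 = 231.975 t.

propellant mass ≈ 232 t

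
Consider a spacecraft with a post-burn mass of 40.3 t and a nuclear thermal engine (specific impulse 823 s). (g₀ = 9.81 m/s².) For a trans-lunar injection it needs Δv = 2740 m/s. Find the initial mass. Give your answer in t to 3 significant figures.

initial mass ≈ 56.6 t

v_e = Isp · g₀ = 823 × 9.81 = 8073.6 m/s.
Rocket equation: m₀/m_f = exp(Δv / v_e) = exp(2740 / 8073.6) = exp(0.3394) = 1.4041.
m₀ = m_f × 1.4041 = 40.3 × 1.4041 = 56.5852 t.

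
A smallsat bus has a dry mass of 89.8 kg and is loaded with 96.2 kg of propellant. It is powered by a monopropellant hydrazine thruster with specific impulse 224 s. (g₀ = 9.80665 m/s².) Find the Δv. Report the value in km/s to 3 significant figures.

Δv ≈ 1.60 km/s

v_e = Isp · g₀ = 224 × 9.80665 = 2196.7 m/s.
m₀ = m_dry + m_prop = 89.8 + 96.2 = 186 kg.
Using Δv = v_e ln(m₀/m_f): Δv = v_e · ln(m₀/m_f) = 2196.7 × ln(2.071) = 2196.7 × 0.7282 ≈ 1599.5 m/s.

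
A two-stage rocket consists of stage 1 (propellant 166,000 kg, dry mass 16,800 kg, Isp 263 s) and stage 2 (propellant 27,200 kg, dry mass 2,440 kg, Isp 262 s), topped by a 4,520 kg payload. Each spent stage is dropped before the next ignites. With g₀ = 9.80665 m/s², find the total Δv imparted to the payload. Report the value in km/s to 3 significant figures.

Δv ≈ 7.82 km/s

Ignition mass of stage 1 = 166,000+16,800 + 27,200+2,440 + 4,520 = 216,960 kg.
Stage 1: m₀ = 216,960 kg, m_f = 216,960 − 166,000 = 50,960 kg; Δv = 263×9.80665×ln(4.257) = 2579.1×1.4487 ≈ 3736 m/s.
Stage 2: m₀ = 34,160 kg, m_f = 34,160 − 27,200 = 6,960 kg; Δv = 262×9.80665×ln(4.908) = 2569.3×1.5909 ≈ 4088 m/s.
Total Δv = 3736 + 4088 = 7824 m/s.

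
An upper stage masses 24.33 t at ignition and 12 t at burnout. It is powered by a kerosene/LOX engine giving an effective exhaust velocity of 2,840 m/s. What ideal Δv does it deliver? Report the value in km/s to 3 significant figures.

Rocket equation: Δv = v_e · ln(m₀/m_f) = 2840.0 × ln(2.027) = 2840.0 × 0.7068 ≈ 2007.3 m/s.

Δv ≈ 2.01 km/s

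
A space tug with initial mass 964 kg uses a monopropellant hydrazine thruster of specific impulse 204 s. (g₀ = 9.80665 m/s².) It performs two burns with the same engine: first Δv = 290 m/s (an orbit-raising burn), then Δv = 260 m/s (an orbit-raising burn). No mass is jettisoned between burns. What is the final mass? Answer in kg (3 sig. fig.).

v_e = Isp · g₀ = 204 × 9.80665 = 2000.6 m/s.
After the first burn: m = 964 × exp(−290/2000.6) = 964 × 0.86506 = 833.918 kg.
After the second burn: m = 833.918 × exp(−260/2000.6) = 833.918 × 0.87813 = 732.288 kg.

final mass ≈ 732 kg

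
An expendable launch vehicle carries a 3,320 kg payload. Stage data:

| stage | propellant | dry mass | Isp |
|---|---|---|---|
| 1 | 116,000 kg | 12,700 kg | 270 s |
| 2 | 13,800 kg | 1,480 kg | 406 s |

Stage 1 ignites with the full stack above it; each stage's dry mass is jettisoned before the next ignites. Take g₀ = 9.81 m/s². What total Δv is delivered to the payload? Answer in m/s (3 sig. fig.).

Ignition mass of stage 1 = 116,000+12,700 + 13,800+1,480 + 3,320 = 147,300 kg.
Stage 1: m₀ = 147,300 kg, m_f = 147,300 − 116,000 = 31,300 kg; Δv = 270×9.81×ln(4.706) = 2648.7×1.5489 ≈ 4102 m/s.
Stage 2: m₀ = 18,600 kg, m_f = 18,600 − 13,800 = 4,800 kg; Δv = 406×9.81×ln(3.875) = 3982.9×1.3545 ≈ 5395 m/s.
Total Δv = 4102 + 5395 = 9497 m/s.

Δv ≈ 9500 m/s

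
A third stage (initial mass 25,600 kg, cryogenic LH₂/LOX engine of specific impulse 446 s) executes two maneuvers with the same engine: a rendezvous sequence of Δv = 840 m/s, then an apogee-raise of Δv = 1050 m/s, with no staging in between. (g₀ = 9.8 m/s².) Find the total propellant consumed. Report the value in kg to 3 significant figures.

v_e = Isp · g₀ = 446 × 9.8 = 4370.8 m/s.
After the first burn: m = 25600 × exp(−840/4370.8) = 25600 × 0.82515 = 21,123.8 kg.
After the second burn: m = 21,123.8 × exp(−1050/4370.8) = 21,123.8 × 0.78645 = 16,612.8 kg.
Total propellant = m₀ − m_final = 25600 − 16,612.8 = 8,987.2 kg.

total propellant consumed ≈ 8990 kg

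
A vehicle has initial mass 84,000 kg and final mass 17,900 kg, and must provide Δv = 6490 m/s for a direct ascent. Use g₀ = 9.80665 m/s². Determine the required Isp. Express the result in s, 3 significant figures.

ln(m₀/m_f) = ln(84000/17900) = ln(4.693) = 1.5460.
By the Tsiolkovsky rocket equation, v_e = Δv / ln(m₀/m_f) = 6490 / 1.5460 = 4197.9 m/s.
Isp = v_e / g₀ = 4197.9 / 9.80665 = 428.1 s.

Isp ≈ 428 s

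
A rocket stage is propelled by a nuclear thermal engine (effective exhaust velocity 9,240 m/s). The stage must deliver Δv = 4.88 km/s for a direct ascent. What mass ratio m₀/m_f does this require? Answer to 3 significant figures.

Using Δv = v_e ln(m₀/m_f): m₀/m_f = exp(Δv / v_e) = exp(4880 / 9240.0) = exp(0.5281) = 1.6958.

mass ratio ≈ 1.70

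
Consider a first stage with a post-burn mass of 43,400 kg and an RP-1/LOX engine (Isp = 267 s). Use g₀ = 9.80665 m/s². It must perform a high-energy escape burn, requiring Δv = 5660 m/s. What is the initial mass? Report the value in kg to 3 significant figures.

v_e = Isp · g₀ = 267 × 9.80665 = 2618.4 m/s.
m₀/m_f = exp(Δv / v_e) = exp(5660 / 2618.4) = exp(2.1616) = 8.6854.
m₀ = m_f × 8.6854 = 43,400 × 8.6854 = 376,946 kg.

initial mass ≈ 377000 kg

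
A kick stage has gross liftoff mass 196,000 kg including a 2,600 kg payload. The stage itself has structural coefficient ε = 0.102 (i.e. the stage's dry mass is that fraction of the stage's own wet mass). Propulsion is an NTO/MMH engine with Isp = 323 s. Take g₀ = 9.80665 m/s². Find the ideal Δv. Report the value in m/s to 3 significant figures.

Δv ≈ 6880 m/s

Stage wet mass = m₀ − payload = 196,000 − 2,600 = 193,400 kg.
Stage dry mass = ε × stage wet mass = 0.102 × 193,400 = 19,726.8 kg.
Burnout mass m_f = stage dry + payload = 19,726.8 + 2,600 = 22,326.8 kg.
v_e = Isp · g₀ = 323 × 9.80665 = 3167.5 m/s.
By the Tsiolkovsky rocket equation, Δv = v_e · ln(196,000/22,326.8) = 3167.5 × ln(8.779) = 3167.5 × 2.1723 ≈ 6881 m/s.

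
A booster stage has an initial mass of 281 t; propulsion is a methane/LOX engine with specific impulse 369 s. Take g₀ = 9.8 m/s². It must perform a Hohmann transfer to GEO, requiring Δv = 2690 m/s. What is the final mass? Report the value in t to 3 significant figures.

v_e = Isp · g₀ = 369 × 9.8 = 3616.2 m/s.
Rocket equation: m₀/m_f = exp(Δv / v_e) = exp(2690 / 3616.2) = exp(0.7439) = 2.1041.
m_f = m₀ / 2.1041 = 281 / 2.1041 = 133.549 t.

final mass ≈ 134 t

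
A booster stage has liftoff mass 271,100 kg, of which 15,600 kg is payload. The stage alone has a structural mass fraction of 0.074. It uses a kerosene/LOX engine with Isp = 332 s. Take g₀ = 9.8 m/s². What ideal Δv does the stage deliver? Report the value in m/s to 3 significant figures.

Stage wet mass = m₀ − payload = 271,100 − 15,600 = 255,500 kg.
Stage dry mass = ε × stage wet mass = 0.074 × 255,500 = 18,907 kg.
Burnout mass m_f = stage dry + payload = 18,907 + 15,600 = 34,507 kg.
v_e = Isp · g₀ = 332 × 9.8 = 3253.6 m/s.
By the Tsiolkovsky rocket equation, Δv = v_e · ln(271,100/34,507) = 3253.6 × ln(7.856) = 3253.6 × 2.0613 ≈ 6707 m/s.

Δv ≈ 6710 m/s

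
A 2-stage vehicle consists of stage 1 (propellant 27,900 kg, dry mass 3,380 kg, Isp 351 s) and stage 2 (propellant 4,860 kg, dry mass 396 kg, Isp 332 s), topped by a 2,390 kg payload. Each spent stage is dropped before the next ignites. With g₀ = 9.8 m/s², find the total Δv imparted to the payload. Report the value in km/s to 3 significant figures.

Δv ≈ 7.62 km/s

Ignition mass of stage 1 = 27,900+3,380 + 4,860+396 + 2,390 = 38,926 kg.
Stage 1: m₀ = 38,926 kg, m_f = 38,926 − 27,900 = 11,026 kg; Δv = 351×9.8×ln(3.53) = 3439.8×1.2614 ≈ 4339 m/s.
Stage 2: m₀ = 7,646 kg, m_f = 7,646 − 4,860 = 2,786 kg; Δv = 332×9.8×ln(2.744) = 3253.6×1.0096 ≈ 3285 m/s.
Total Δv = 4339 + 3285 = 7624 m/s.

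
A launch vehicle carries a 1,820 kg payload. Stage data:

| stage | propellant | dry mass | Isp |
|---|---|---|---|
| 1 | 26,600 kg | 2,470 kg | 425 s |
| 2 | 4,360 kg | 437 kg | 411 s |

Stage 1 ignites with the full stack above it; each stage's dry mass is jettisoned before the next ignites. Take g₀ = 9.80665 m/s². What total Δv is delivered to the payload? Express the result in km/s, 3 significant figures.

Δv ≈ 10.0 km/s

Ignition mass of stage 1 = 26,600+2,470 + 4,360+437 + 1,820 = 35,687 kg.
Stage 1: m₀ = 35,687 kg, m_f = 35,687 − 26,600 = 9,087 kg; Δv = 425×9.80665×ln(3.927) = 4167.8×1.3679 ≈ 5701 m/s.
Stage 2: m₀ = 6,617 kg, m_f = 6,617 − 4,360 = 2,257 kg; Δv = 411×9.80665×ln(2.932) = 4030.5×1.0756 ≈ 4335 m/s.
Total Δv = 5701 + 4335 = 10036 m/s.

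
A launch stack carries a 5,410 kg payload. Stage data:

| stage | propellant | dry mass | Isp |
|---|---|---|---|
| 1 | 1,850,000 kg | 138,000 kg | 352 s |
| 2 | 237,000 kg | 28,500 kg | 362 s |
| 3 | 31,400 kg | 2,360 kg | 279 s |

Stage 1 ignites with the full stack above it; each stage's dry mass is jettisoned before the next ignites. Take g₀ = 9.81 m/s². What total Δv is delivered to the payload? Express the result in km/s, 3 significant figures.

Δv ≈ 15.4 km/s

Ignition mass of stage 1 = 1,850,000+138,000 + 237,000+28,500 + 31,400+2,360 + 5,410 = 2,292,670 kg.
Stage 1: m₀ = 2,292,670 kg, m_f = 2,292,670 − 1,850,000 = 442,670 kg; Δv = 352×9.81×ln(5.179) = 3453.1×1.6446 ≈ 5679 m/s.
Stage 2: m₀ = 304,670 kg, m_f = 304,670 − 237,000 = 67,670 kg; Δv = 362×9.81×ln(4.502) = 3551.2×1.5046 ≈ 5343 m/s.
Stage 3: m₀ = 39,170 kg, m_f = 39,170 − 31,400 = 7,770 kg; Δv = 279×9.81×ln(5.041) = 2737.0×1.6176 ≈ 4427 m/s.
Total Δv = 5679 + 5343 + 4427 = 15449 m/s.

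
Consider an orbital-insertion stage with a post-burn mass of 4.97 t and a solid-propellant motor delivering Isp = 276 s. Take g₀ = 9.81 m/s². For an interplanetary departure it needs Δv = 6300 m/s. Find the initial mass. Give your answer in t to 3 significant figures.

initial mass ≈ 50.9 t

v_e = Isp · g₀ = 276 × 9.81 = 2707.6 m/s.
Using Δv = v_e ln(m₀/m_f): m₀/m_f = exp(Δv / v_e) = exp(6300 / 2707.6) = exp(2.3268) = 10.2453.
m₀ = m_f × 10.2453 = 4.97 × 10.2453 = 50.9191 t.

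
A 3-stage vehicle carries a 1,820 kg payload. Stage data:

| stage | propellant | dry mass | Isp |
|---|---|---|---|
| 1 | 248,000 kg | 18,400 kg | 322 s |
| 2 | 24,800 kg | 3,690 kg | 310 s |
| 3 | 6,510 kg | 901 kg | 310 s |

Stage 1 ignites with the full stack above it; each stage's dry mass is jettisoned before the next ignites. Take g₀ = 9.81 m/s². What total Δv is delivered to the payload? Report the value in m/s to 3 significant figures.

Δv ≈ 12300 m/s

Ignition mass of stage 1 = 248,000+18,400 + 24,800+3,690 + 6,510+901 + 1,820 = 304,121 kg.
Stage 1: m₀ = 304,121 kg, m_f = 304,121 − 248,000 = 56,121 kg; Δv = 322×9.81×ln(5.419) = 3158.8×1.6899 ≈ 5338 m/s.
Stage 2: m₀ = 37,721 kg, m_f = 37,721 − 24,800 = 12,921 kg; Δv = 310×9.81×ln(2.919) = 3041.1×1.0714 ≈ 3258 m/s.
Stage 3: m₀ = 9,231 kg, m_f = 9,231 − 6,510 = 2,721 kg; Δv = 310×9.81×ln(3.393) = 3041.1×1.2216 ≈ 3715 m/s.
Total Δv = 5338 + 3258 + 3715 = 12311 m/s.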